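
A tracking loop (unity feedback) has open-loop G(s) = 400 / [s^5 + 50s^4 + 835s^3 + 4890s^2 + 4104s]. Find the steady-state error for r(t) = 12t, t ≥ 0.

123.12

Factoring s from the denominator leaves a polynomial with constant term 4104, so the system is type 1.
K_v = lim_{s→0} s·G(s) = 400 / 4104 = 50/513.
e_ss = 12/K_v = 12/(50/513) = 123.12.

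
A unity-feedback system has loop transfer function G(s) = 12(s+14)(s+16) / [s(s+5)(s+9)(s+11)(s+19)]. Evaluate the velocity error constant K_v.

896/3135

The open loop has one pole at the origin → type 1 system.
K_v = lim_{s→0} s·G(s) = 12·14·16 / (5·9·11·19) = 896/3135.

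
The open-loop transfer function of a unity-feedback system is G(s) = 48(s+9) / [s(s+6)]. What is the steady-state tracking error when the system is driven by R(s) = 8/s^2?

G(s) has one factor of s in the denominator, so the system is type 1.
K_v = lim_{s→0} s·G(s) = 48·9 / (6) = 72.
e_ss = 8/K_v = 8/72 = 1/9.

1/9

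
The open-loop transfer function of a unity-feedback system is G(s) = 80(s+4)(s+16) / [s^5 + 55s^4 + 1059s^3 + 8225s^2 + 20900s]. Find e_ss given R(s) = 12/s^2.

Factoring s from the denominator leaves a polynomial with constant term 20900, so the system is type 1.
K_v = lim_{s→0} s·G(s) = 80·4·16 / 20900 = 256/1045.
e_ss = 12/K_v = 12/(256/1045) = 3135/64.

3135/64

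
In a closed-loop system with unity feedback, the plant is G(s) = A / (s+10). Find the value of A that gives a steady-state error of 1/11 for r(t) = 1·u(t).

100

System type = 0 (no poles at s=0).
K_p = lim_{s→0} G(s) = A / (10) = 0.1·A.
e_ss = 1/(1 + K_p) = 1/11 ⇒ 1 + 0.1·A = 11 ⇒ A = 100.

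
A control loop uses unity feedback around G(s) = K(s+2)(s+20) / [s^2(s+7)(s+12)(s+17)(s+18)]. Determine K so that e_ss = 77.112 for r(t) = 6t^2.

Two free integrators in G(s): this is a type 2 system.
K_a = lim_{s→0} s^2·G(s) = K·2·20 / (7·12·17·18) = (5/3213)·K.
e_ss = 12/K_a = 77.112 ⇒ K_a = 500/3213 ⇒ K = (500/3213)/(5/3213) = 100.

100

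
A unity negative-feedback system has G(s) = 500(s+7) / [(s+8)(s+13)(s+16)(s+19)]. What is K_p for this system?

875/7904

System type = 0 (no poles at s=0).
K_p = lim_{s→0} G(s) = 500·7 / (8·13·16·19) = 875/7904.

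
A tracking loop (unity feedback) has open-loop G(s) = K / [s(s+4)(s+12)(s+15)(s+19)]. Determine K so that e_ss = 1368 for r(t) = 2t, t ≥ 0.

The open loop has one pole at the origin → type 1 system.
K_v = lim_{s→0} s·G(s) = K / (4·12·15·19) = (1/13680)·K.
e_ss = 2/K_v = 1368 ⇒ K_v = 1/684 ⇒ K = (1/684)/(1/13680) = 20.

20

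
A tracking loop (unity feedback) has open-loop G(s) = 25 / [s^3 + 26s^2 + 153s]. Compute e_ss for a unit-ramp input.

6.12

The denominator has no term below 153s — 1 pole at s=0, type 1.
K_v = lim_{s→0} s·G(s) = 25 / 153 = 25/153.
e_ss = 1/K_v = 1/(25/153) = 6.12.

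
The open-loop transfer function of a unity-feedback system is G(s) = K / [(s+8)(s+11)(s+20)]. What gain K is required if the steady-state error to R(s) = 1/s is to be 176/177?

10

System type = 0 (no poles at s=0).
K_p = lim_{s→0} G(s) = K / (8·11·20) = (1/1760)·K.
e_ss = 1/(1 + K_p) = 176/177 ⇒ 1 + (1/1760)·K = 177/176 ⇒ K = 10.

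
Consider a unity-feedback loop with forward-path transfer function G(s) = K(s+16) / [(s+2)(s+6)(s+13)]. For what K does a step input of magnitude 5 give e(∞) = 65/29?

System type = 0 (no poles at s=0).
K_p = lim_{s→0} G(s) = K·16 / (2·6·13) = (4/39)·K.
e_ss = 5/(1 + K_p) = 65/29 ⇒ 1 + (4/39)·K = 29/13 ⇒ K = 12.

12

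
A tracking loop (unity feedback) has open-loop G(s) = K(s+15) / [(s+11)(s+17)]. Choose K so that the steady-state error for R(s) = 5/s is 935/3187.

G(s) has no factors of s in the denominator, so the system is type 0.
K_p = lim_{s→0} G(s) = K·15 / (11·17) = (15/187)·K.
e_ss = 5/(1 + K_p) = 935/3187 ⇒ 1 + (15/187)·K = 3187/187 ⇒ K = 200.

200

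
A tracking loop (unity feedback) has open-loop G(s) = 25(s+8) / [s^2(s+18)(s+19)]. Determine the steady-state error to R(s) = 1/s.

G(s) has two factors of s in the denominator, so the system is type 2.
A type-2 system has K_p = ∞, so it tracks a step input with zero steady-state error.

0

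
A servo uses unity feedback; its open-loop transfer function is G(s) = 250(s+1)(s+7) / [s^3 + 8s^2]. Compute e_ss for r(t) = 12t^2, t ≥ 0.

96/875

Lowest-order denominator term is 8s^2, so the open loop has 2 poles at the origin → type 2 system.
K_a = lim_{s→0} s^2·G(s) = 250·1·7 / 8 = 218.75.
r(t) = 12t^2 gives R(s) = 24/s^3.
e_ss = 24/K_a = 24/218.75 = 96/875.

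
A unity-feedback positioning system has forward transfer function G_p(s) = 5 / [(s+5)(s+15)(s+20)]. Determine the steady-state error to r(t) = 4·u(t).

1200/301

System type = 0 (no poles at s=0).
K_p = lim_{s→0} G_p(s) = 5 / (5·15·20) = 1/300.
e_ss = 4/(1 + K_p) = 4/(301/300) = 1200/301.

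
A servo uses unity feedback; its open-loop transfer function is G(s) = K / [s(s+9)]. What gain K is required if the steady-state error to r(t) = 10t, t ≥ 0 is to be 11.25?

One free integrator in G(s): this is a type 1 system.
K_v = lim_{s→0} s·G(s) = K / (9) = (1/9)·K.
e_ss = 10/K_v = 11.25 ⇒ K_v = 8/9 ⇒ K = (8/9)/(1/9) = 8.

8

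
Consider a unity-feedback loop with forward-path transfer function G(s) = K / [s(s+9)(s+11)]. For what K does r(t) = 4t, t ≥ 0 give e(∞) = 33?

12

G(s) has one factor of s in the denominator, so the system is type 1.
K_v = lim_{s→0} s·G(s) = K / (9·11) = (1/99)·K.
e_ss = 4/K_v = 33 ⇒ K_v = 4/33 ⇒ K = (4/33)/(1/99) = 12.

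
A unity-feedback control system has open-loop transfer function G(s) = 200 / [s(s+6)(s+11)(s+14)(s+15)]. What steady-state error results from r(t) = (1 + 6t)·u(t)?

System type = 1 (one pole at s=0). Treating each term separately:
  • 1: tracked with zero error.
  • 6t: e_ss = 6/K_v with K_v=10/693 → 415.8.
Total e_ss = 415.8.

415.8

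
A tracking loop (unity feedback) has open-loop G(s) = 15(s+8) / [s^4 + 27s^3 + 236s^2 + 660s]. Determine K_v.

2/11

The denominator has no term below 660s — 1 pole at s=0, type 1.
K_v = lim_{s→0} s·G(s) = 15·8 / 660 = 2/11.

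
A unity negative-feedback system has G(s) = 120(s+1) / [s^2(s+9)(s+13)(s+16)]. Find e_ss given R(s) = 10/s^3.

The open loop has two poles at the origin → type 2 system.
K_a = lim_{s→0} s^2·G(s) = 120·1 / (9·13·16) = 5/78.
r(t) = 5t^2 gives R(s) = 10/s^3.
e_ss = 10/K_a = 10/(5/78) = 156.

156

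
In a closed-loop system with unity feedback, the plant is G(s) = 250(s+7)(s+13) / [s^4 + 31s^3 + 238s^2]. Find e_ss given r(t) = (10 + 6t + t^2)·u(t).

34/1625

The denominator has no term below 238s^2 — 2 poles at s=0, type 2. By superposition:
  • 10: tracked with zero error.
  • 6t: tracked with zero error.
  • t^2: e_ss = 2/K_a with K_a=1625/17 → 34/1625.
Total e_ss = 34/1625.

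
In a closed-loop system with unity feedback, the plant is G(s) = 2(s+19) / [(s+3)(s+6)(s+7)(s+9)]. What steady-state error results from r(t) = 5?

2835/586

No free integrators in G(s): this is a type 0 system.
K_p = lim_{s→0} G(s) = 2·19 / (3·6·7·9) = 19/567.
e_ss = 5/(1 + K_p) = 5/(586/567) = 2835/586.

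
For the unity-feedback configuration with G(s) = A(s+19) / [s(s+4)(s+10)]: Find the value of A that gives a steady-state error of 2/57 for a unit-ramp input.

60

The open loop has one pole at the origin → type 1 system.
K_v = lim_{s→0} s·G(s) = A·19 / (4·10) = 0.475·A.
e_ss = 1/K_v = 2/57 ⇒ K_v = 28.5 ⇒ A = 28.5/0.475 = 60.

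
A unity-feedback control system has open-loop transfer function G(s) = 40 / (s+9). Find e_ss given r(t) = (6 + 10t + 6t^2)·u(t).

System type = 0 (no poles at s=0). By superposition:
  • 6: e_ss = 6/(1+K_p) with K_p=40/9 → 54/49.
  • 10t: a type-0 system cannot track it, e_ss → ∞.
  • 6t^2: a type-0 system cannot track it, e_ss → ∞.
The unbounded component dominates.

infinity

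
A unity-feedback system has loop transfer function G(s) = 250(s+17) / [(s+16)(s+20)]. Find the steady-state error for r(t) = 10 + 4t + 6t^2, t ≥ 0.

infinity

G(s) has no factors of s in the denominator, so the system is type 0. By superposition:
  • 10: e_ss = 10/(1+K_p) with K_p=425/32 → 320/457.
  • 4t: a type-0 system cannot track it, e_ss → ∞.
  • 6t^2: a type-0 system cannot track it, e_ss → ∞.
The unbounded component dominates.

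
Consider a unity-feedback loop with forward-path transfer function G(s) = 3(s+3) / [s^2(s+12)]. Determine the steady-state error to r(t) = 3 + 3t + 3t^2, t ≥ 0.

8

Two free integrators in G(s): this is a type 2 system. Treating each term separately:
  • 3: tracked with zero error.
  • 3t: tracked with zero error.
  • 3t^2: e_ss = 6/K_a with K_a=0.75 → 8.
Total e_ss = 8.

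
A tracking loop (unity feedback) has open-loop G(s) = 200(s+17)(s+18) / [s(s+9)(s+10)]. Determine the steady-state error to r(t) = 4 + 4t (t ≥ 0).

One free integrator in G(s): this is a type 1 system. Taking each input component in turn:
  • 4: tracked with zero error.
  • 4t: e_ss = 4/K_v with K_v=680 → 1/170.
Total e_ss = 1/170.

1/170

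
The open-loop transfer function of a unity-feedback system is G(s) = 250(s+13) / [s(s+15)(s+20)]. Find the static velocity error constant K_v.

65/6

The open loop has one pole at the origin → type 1 system.
K_v = lim_{s→0} s·G(s) = 250·13 / (15·20) = 65/6.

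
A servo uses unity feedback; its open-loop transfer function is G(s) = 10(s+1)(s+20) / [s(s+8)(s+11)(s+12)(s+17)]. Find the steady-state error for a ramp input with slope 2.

179.52

System type = 1 (one pole at s=0).
K_v = lim_{s→0} s·G(s) = 10·1·20 / (8·11·12·17) = 25/2244.
e_ss = 2/K_v = 2/(25/2244) = 179.52.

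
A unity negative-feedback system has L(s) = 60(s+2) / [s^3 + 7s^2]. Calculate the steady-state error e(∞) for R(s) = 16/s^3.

14/15

The denominator has no term below 7s^2 — 2 poles at s=0, type 2.
K_a = lim_{s→0} s^2·L(s) = 60·2 / 7 = 120/7.
r(t) = 8t^2 gives R(s) = 16/s^3.
e_ss = 16/K_a = 16/(120/7) = 14/15.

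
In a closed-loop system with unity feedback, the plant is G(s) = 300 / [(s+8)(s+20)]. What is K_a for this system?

No free integrators in G(s): this is a type 0 system.
K_a = lim_{s→0} s^2·G(s) = 0 (the extra factor of s kills the finite limit).

0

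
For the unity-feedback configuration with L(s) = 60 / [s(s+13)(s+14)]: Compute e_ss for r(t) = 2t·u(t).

System type = 1 (one pole at s=0).
K_v = lim_{s→0} s·L(s) = 60 / (13·14) = 30/91.
e_ss = 2/K_v = 2/(30/91) = 91/15.

91/15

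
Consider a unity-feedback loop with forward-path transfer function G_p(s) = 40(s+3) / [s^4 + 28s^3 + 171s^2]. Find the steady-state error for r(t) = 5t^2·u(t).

14.25

Lowest-order denominator term is 171s^2, so the open loop has 2 poles at the origin → type 2 system.
K_a = lim_{s→0} s^2·G_p(s) = 40·3 / 171 = 40/57.
r(t) = 5t^2 gives R(s) = 10/s^3.
e_ss = 10/K_a = 10/(40/57) = 14.25.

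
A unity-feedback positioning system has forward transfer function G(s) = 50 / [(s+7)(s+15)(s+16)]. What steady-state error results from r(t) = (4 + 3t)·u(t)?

infinity

The open loop has no poles at the origin → type 0 system. Taking each input component in turn:
  • 4: e_ss = 4/(1+K_p) with K_p=5/168 → 672/173.
  • 3t: a type-0 system cannot track it, e_ss → ∞.
The unbounded component dominates.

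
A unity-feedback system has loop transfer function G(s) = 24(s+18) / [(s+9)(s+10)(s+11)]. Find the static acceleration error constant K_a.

The open loop has no poles at the origin → type 0 system.
K_a = lim_{s→0} s^2·G(s) = 0 (the extra factor of s kills the finite limit).

0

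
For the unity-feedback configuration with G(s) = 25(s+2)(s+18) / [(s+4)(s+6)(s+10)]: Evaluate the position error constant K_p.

3.75

No free integrators in G(s): this is a type 0 system.
K_p = lim_{s→0} G(s) = 25·2·18 / (4·6·10) = 3.75.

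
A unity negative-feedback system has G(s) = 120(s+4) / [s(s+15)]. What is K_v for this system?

32

The open loop has one pole at the origin → type 1 system.
K_v = lim_{s→0} s·G(s) = 120·4 / (15) = 32.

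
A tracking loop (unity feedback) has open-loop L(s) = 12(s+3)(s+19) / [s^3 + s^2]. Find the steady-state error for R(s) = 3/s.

0

Lowest-order denominator term is s^2, so the open loop has 2 poles at the origin → type 2 system.
K_p = ∞ for a type-2 system; e_ss to a step is zero.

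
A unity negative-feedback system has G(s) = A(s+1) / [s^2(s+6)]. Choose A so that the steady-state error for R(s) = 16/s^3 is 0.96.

100

Two free integrators in G(s): this is a type 2 system.
K_a = lim_{s→0} s^2·G(s) = A·1 / (6) = (1/6)·A.
e_ss = 16/K_a = 0.96 ⇒ K_a = 50/3 ⇒ A = (50/3)/(1/6) = 100.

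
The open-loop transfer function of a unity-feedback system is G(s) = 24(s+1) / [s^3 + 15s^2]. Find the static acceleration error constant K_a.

1.6

The denominator has no term below 15s^2 — 2 poles at s=0, type 2.
K_a = lim_{s→0} s^2·G(s) = 24·1 / 15 = 1.6.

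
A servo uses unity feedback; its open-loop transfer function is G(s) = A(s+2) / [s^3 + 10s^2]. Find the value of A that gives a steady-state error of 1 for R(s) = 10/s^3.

50

Factoring s^2 from the denominator leaves a polynomial with constant term 10, so the system is type 2.
K_a = lim_{s→0} s^2·G(s) = A·2 / 10 = 0.2·A.
e_ss = 10/K_a = 1 ⇒ K_a = 10 ⇒ A = 10/0.2 = 50.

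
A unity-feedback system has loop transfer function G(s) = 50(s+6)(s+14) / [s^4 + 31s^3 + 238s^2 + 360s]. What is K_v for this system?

35/3

Lowest-order denominator term is 360s, so the open loop has 1 pole at the origin → type 1 system.
K_v = lim_{s→0} s·G(s) = 50·6·14 / 360 = 35/3.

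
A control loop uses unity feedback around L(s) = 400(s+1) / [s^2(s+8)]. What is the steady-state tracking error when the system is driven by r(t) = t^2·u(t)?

L(s) has two factors of s in the denominator, so the system is type 2.
K_a = lim_{s→0} s^2·L(s) = 400·1 / (8) = 50.
r(t) = t^2 gives R(s) = 2/s^3.
e_ss = 2/K_a = 2/50 = 0.04.

0.04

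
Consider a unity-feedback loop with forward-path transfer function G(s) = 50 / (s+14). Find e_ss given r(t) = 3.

System type = 0 (no poles at s=0).
K_p = lim_{s→0} G(s) = 50 / (14) = 25/7.
e_ss = 3/(1 + K_p) = 3/(32/7) = 21/32.

21/32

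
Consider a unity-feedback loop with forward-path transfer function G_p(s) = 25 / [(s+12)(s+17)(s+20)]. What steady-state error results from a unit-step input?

The open loop has no poles at the origin → type 0 system.
K_p = lim_{s→0} G_p(s) = 25 / (12·17·20) = 5/816.
e_ss = 1/(1 + K_p) = 1/(821/816) = 816/821.

816/821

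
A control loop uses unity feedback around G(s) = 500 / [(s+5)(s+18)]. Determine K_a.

0

The open loop has no poles at the origin → type 0 system.
K_a = lim_{s→0} s^2·G(s) = 0 (the extra factor of s kills the finite limit).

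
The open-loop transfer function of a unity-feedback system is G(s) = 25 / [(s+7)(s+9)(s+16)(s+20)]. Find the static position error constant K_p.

System type = 0 (no poles at s=0).
K_p = lim_{s→0} G(s) = 25 / (7·9·16·20) = 5/4032.

5/4032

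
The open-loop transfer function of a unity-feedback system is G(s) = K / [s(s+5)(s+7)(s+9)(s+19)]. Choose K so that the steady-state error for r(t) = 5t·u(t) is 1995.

15

One free integrator in G(s): this is a type 1 system.
K_v = lim_{s→0} s·G(s) = K / (5·7·9·19) = (1/5985)·K.
e_ss = 5/K_v = 1995 ⇒ K_v = 1/399 ⇒ K = (1/399)/(1/5985) = 15.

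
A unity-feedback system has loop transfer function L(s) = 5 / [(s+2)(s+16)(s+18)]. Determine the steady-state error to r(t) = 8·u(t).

The open loop has no poles at the origin → type 0 system.
K_p = lim_{s→0} L(s) = 5 / (2·16·18) = 5/576.
e_ss = 8/(1 + K_p) = 8/(581/576) = 4608/581.

4608/581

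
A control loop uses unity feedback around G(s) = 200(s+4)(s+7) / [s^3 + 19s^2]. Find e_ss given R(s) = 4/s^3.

Lowest-order denominator term is 19s^2, so the open loop has 2 poles at the origin → type 2 system.
K_a = lim_{s→0} s^2·G(s) = 200·4·7 / 19 = 5600/19.
r(t) = 2t^2 gives R(s) = 4/s^3.
e_ss = 4/K_a = 4/(5600/19) = 19/1400.

19/1400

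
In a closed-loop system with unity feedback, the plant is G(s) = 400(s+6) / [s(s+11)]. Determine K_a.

The open loop has one pole at the origin → type 1 system.
K_a = lim_{s→0} s^2·G(s) = 0 (the extra factor of s kills the finite limit).

0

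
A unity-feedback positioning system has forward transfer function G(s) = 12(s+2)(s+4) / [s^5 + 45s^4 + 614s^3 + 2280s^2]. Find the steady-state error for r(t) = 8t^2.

Factoring s^2 from the denominator leaves a polynomial with constant term 2280, so the system is type 2.
K_a = lim_{s→0} s^2·G(s) = 12·2·4 / 2280 = 4/95.
r(t) = 8t^2 gives R(s) = 16/s^3.
e_ss = 16/K_a = 16/(4/95) = 380.

380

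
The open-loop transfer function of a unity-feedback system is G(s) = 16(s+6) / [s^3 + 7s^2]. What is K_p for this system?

K_p = lim_{s→0} G(s); with 2 poles at the origin the limit diverges, so K_p = ∞.

infinity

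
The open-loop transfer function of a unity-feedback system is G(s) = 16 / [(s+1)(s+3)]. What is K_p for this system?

No free integrators in G(s): this is a type 0 system.
K_p = lim_{s→0} G(s) = 16 / (1·3) = 16/3.

16/3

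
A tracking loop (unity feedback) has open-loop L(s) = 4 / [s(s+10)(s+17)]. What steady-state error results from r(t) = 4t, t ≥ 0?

170

System type = 1 (one pole at s=0).
K_v = lim_{s→0} s·L(s) = 4 / (10·17) = 2/85.
e_ss = 4/K_v = 4/(2/85) = 170.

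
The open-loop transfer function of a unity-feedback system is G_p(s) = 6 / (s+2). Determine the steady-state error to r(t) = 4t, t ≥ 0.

infinity

System type = 0 (no poles at s=0).
For a type-0 system K_v = 0, so e_ss to a ramp input is unbounded.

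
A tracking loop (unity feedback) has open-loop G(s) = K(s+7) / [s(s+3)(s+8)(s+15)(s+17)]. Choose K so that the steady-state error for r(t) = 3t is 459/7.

40

System type = 1 (one pole at s=0).
K_v = lim_{s→0} s·G(s) = K·7 / (3·8·15·17) = (7/6120)·K.
e_ss = 3/K_v = 459/7 ⇒ K_v = 7/153 ⇒ K = (7/153)/(7/6120) = 40.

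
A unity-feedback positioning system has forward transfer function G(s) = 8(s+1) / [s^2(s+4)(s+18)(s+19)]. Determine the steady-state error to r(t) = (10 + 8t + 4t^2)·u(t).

1368

G(s) has two factors of s in the denominator, so the system is type 2. By superposition:
  • 10: tracked with zero error.
  • 8t: tracked with zero error.
  • 4t^2: e_ss = 8/K_a with K_a=1/171 → 1368.
Total e_ss = 1368.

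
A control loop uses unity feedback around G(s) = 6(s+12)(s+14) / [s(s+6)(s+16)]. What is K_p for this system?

infinity

K_p = lim_{s→0} G(s); with 1 pole at the origin the limit diverges, so K_p = ∞.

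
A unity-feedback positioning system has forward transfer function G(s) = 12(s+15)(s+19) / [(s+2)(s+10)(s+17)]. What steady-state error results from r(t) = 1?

17/188

G(s) has no factors of s in the denominator, so the system is type 0.
K_p = lim_{s→0} G(s) = 12·15·19 / (2·10·17) = 171/17.
e_ss = 1/(1 + K_p) = 1/(188/17) = 17/188.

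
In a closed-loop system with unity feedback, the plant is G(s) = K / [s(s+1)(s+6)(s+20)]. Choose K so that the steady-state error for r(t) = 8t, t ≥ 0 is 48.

20

The open loop has one pole at the origin → type 1 system.
K_v = lim_{s→0} s·G(s) = K / (1·6·20) = (1/120)·K.
e_ss = 8/K_v = 48 ⇒ K_v = 1/6 ⇒ K = (1/6)/(1/120) = 20.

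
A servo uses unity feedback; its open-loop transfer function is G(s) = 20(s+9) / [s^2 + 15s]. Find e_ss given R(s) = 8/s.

Lowest-order denominator term is 15s, so the open loop has 1 pole at the origin → type 1 system.
K_p = ∞ for a type-1 system; e_ss to a step is zero.

0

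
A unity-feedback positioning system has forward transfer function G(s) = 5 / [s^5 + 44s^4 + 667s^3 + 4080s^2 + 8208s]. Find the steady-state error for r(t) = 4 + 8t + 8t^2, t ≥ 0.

Factoring s from the denominator leaves a polynomial with constant term 8208, so the system is type 1. Treating each term separately:
  • 4: tracked with zero error.
  • 8t: e_ss = 8/K_v with K_v=5/8208 → 13132.8.
  • 8t^2: a type-1 system cannot track it, e_ss → ∞.
The unbounded component dominates.

infinity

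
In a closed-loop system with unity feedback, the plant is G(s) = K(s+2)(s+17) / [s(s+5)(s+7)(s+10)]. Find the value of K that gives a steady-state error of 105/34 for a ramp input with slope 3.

10

One free integrator in G(s): this is a type 1 system.
K_v = lim_{s→0} s·G(s) = K·2·17 / (5·7·10) = (17/175)·K.
e_ss = 3/K_v = 105/34 ⇒ K_v = 34/35 ⇒ K = (34/35)/(17/175) = 10.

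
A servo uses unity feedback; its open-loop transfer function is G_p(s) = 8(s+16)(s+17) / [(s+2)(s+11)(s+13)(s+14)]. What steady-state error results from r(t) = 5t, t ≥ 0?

No free integrators in G_p(s): this is a type 0 system.
For a type-0 system K_v = 0, so e_ss to a ramp input is unbounded.

infinity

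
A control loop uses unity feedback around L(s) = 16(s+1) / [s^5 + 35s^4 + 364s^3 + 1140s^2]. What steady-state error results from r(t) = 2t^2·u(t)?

285

Lowest-order denominator term is 1140s^2, so the open loop has 2 poles at the origin → type 2 system.
K_a = lim_{s→0} s^2·L(s) = 16·1 / 1140 = 4/285.
r(t) = 2t^2 gives R(s) = 4/s^3.
e_ss = 4/K_a = 4/(4/285) = 285.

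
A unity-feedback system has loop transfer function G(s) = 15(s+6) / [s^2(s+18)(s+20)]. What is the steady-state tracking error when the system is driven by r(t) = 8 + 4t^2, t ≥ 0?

Two free integrators in G(s): this is a type 2 system. Treating each term separately:
  • 8: tracked with zero error.
  • 4t^2: e_ss = 8/K_a with K_a=0.25 → 32.
Total e_ss = 32.

32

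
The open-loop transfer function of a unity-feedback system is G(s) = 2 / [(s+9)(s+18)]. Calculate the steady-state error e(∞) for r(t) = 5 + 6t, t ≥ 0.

G(s) has no factors of s in the denominator, so the system is type 0. Taking each input component in turn:
  • 5: e_ss = 5/(1+K_p) with K_p=1/81 → 405/82.
  • 6t: a type-0 system cannot track it, e_ss → ∞.
The unbounded component dominates.

infinity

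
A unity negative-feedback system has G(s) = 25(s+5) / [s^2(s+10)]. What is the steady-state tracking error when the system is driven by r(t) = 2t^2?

0.32

The open loop has two poles at the origin → type 2 system.
K_a = lim_{s→0} s^2·G(s) = 25·5 / (10) = 12.5.
r(t) = 2t^2 gives R(s) = 4/s^3.
e_ss = 4/K_a = 4/12.5 = 0.32.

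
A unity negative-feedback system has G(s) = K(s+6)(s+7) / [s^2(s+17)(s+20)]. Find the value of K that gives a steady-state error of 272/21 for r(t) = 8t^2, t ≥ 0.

G(s) has two factors of s in the denominator, so the system is type 2.
K_a = lim_{s→0} s^2·G(s) = K·6·7 / (17·20) = (21/170)·K.
e_ss = 16/K_a = 272/21 ⇒ K_a = 21/17 ⇒ K = (21/17)/(21/170) = 10.

10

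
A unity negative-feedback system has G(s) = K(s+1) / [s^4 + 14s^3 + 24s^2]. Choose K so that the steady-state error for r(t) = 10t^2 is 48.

10

The denominator has no term below 24s^2 — 2 poles at s=0, type 2.
K_a = lim_{s→0} s^2·G(s) = K·1 / 24 = (1/24)·K.
e_ss = 20/K_a = 48 ⇒ K_a = 5/12 ⇒ K = (5/12)/(1/24) = 10.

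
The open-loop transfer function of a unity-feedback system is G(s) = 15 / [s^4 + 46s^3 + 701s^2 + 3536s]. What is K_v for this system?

15/3536

Lowest-order denominator term is 3536s, so the open loop has 1 pole at the origin → type 1 system.
K_v = lim_{s→0} s·G(s) = 15 / 3536 = 15/3536.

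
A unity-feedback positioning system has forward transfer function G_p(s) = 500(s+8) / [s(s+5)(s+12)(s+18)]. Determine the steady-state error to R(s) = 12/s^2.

3.24

G_p(s) has one factor of s in the denominator, so the system is type 1.
K_v = lim_{s→0} s·G_p(s) = 500·8 / (5·12·18) = 100/27.
e_ss = 12/K_v = 12/(100/27) = 3.24.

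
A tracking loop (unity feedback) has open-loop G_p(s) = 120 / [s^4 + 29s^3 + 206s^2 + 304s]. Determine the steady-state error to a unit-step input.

Lowest-order denominator term is 304s, so the open loop has 1 pole at the origin → type 1 system.
A type-1 system has K_p = ∞, so it tracks a step input with zero steady-state error.

0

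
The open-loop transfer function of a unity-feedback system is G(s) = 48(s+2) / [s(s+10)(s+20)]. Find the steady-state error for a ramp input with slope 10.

System type = 1 (one pole at s=0).
K_v = lim_{s→0} s·G(s) = 48·2 / (10·20) = 0.48.
e_ss = 10/K_v = 10/0.48 = 125/6.

125/6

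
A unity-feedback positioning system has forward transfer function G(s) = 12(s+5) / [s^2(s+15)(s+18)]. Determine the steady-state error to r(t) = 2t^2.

The open loop has two poles at the origin → type 2 system.
K_a = lim_{s→0} s^2·G(s) = 12·5 / (15·18) = 2/9.
r(t) = 2t^2 gives R(s) = 4/s^3.
e_ss = 4/K_a = 4/(2/9) = 18.

18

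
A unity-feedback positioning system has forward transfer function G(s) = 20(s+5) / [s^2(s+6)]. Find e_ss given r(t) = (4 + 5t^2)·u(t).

Two free integrators in G(s): this is a type 2 system. By superposition:
  • 4: tracked with zero error.
  • 5t^2: e_ss = 10/K_a with K_a=50/3 → 0.6.
Total e_ss = 0.6.

0.6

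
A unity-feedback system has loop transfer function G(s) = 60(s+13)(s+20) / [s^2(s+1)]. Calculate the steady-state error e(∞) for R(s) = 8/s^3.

System type = 2 (two poles at s=0).
K_a = lim_{s→0} s^2·G(s) = 60·13·20 / (1) = 15600.
r(t) = 4t^2 gives R(s) = 8/s^3.
e_ss = 8/K_a = 8/15600 = 1/1950.

1/1950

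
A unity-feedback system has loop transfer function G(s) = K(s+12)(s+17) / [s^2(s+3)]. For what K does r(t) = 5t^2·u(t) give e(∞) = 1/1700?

250

System type = 2 (two poles at s=0).
K_a = lim_{s→0} s^2·G(s) = K·12·17 / (3) = 68·K.
e_ss = 10/K_a = 1/1700 ⇒ K_a = 17000 ⇒ K = 17000/68 = 250.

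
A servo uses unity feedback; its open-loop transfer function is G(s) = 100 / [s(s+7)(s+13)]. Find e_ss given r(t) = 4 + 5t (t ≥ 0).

4.55

One free integrator in G(s): this is a type 1 system. Taking each input component in turn:
  • 4: tracked with zero error.
  • 5t: e_ss = 5/K_v with K_v=100/91 → 4.55.
Total e_ss = 4.55.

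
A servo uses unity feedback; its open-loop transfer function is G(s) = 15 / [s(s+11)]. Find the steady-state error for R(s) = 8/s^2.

G(s) has one factor of s in the denominator, so the system is type 1.
K_v = lim_{s→0} s·G(s) = 15 / (11) = 15/11.
e_ss = 8/K_v = 8/(15/11) = 88/15.

88/15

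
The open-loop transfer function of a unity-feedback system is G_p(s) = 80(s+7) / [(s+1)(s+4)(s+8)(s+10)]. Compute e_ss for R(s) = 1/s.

4/11

No free integrators in G_p(s): this is a type 0 system.
K_p = lim_{s→0} G_p(s) = 80·7 / (1·4·8·10) = 1.75.
e_ss = 1/(1 + K_p) = 1/2.75 = 4/11.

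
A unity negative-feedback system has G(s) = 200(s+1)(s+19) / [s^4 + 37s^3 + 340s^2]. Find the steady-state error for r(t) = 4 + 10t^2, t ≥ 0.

Factoring s^2 from the denominator leaves a polynomial with constant term 340, so the system is type 2. Taking each input component in turn:
  • 4: tracked with zero error.
  • 10t^2: e_ss = 20/K_a with K_a=190/17 → 34/19.
Total e_ss = 34/19.

34/19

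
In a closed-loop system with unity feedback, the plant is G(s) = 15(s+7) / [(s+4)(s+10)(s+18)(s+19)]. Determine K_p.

G(s) has no factors of s in the denominator, so the system is type 0.
K_p = lim_{s→0} G(s) = 15·7 / (4·10·18·19) = 7/912.

7/912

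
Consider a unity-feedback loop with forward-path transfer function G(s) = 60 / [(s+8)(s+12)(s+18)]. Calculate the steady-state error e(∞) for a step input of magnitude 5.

720/149

The open loop has no poles at the origin → type 0 system.
K_p = lim_{s→0} G(s) = 60 / (8·12·18) = 5/144.
e_ss = 5/(1 + K_p) = 5/(149/144) = 720/149.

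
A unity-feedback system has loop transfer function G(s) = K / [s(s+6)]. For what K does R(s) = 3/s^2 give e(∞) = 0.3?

System type = 1 (one pole at s=0).
K_v = lim_{s→0} s·G(s) = K / (6) = (1/6)·K.
e_ss = 3/K_v = 0.3 ⇒ K_v = 10 ⇒ K = 10/(1/6) = 60.

60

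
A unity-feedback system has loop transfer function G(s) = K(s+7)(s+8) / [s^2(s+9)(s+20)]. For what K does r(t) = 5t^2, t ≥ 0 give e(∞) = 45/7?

Two free integrators in G(s): this is a type 2 system.
K_a = lim_{s→0} s^2·G(s) = K·7·8 / (9·20) = (14/45)·K.
e_ss = 10/K_a = 45/7 ⇒ K_a = 14/9 ⇒ K = (14/9)/(14/45) = 5.

5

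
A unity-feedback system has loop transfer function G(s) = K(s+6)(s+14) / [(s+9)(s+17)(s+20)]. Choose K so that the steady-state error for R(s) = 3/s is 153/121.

The open loop has no poles at the origin → type 0 system.
K_p = lim_{s→0} G(s) = K·6·14 / (9·17·20) = (7/255)·K.
e_ss = 3/(1 + K_p) = 153/121 ⇒ 1 + (7/255)·K = 121/51 ⇒ K = 50.

50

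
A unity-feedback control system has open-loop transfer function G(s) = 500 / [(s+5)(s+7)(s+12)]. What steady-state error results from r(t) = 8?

The open loop has no poles at the origin → type 0 system.
K_p = lim_{s→0} G(s) = 500 / (5·7·12) = 25/21.
e_ss = 8/(1 + K_p) = 8/(46/21) = 84/23.

84/23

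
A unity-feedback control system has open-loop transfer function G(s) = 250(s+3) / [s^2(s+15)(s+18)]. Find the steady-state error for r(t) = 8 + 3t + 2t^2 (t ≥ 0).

Two free integrators in G(s): this is a type 2 system. Treating each term separately:
  • 8: tracked with zero error.
  • 3t: tracked with zero error.
  • 2t^2: e_ss = 4/K_a with K_a=25/9 → 1.44.
Total e_ss = 1.44.

1.44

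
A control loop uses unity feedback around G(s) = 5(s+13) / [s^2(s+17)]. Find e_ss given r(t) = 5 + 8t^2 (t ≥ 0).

The open loop has two poles at the origin → type 2 system. By superposition:
  • 5: tracked with zero error.
  • 8t^2: e_ss = 16/K_a with K_a=65/17 → 272/65.
Total e_ss = 272/65.

272/65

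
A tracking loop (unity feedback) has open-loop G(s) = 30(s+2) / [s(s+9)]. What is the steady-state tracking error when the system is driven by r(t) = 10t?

1.5

One free integrator in G(s): this is a type 1 system.
K_v = lim_{s→0} s·G(s) = 30·2 / (9) = 20/3.
e_ss = 10/K_v = 10/(20/3) = 1.5.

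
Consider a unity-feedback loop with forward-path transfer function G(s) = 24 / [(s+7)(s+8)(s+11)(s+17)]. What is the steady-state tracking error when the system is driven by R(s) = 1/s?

1309/1312

The open loop has no poles at the origin → type 0 system.
K_p = lim_{s→0} G(s) = 24 / (7·8·11·17) = 3/1309.
e_ss = 1/(1 + K_p) = 1/(1312/1309) = 1309/1312.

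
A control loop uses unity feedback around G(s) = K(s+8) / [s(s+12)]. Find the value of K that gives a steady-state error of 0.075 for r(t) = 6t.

System type = 1 (one pole at s=0).
K_v = lim_{s→0} s·G(s) = K·8 / (12) = (2/3)·K.
e_ss = 6/K_v = 0.075 ⇒ K_v = 80 ⇒ K = 80/(2/3) = 120.

120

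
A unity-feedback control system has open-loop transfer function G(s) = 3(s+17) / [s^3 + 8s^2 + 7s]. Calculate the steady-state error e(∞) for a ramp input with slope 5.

Lowest-order denominator term is 7s, so the open loop has 1 pole at the origin → type 1 system.
K_v = lim_{s→0} s·G(s) = 3·17 / 7 = 51/7.
e_ss = 5/K_v = 5/(51/7) = 35/51.

35/51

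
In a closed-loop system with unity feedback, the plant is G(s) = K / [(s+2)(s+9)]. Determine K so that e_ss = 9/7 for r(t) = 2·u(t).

System type = 0 (no poles at s=0).
K_p = lim_{s→0} G(s) = K / (2·9) = (1/18)·K.
e_ss = 2/(1 + K_p) = 9/7 ⇒ 1 + (1/18)·K = 14/9 ⇒ K = 10.

10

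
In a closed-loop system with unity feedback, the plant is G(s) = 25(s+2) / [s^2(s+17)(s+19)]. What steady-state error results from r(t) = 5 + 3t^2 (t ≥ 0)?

Two free integrators in G(s): this is a type 2 system. Treating each term separately:
  • 5: tracked with zero error.
  • 3t^2: e_ss = 6/K_a with K_a=50/323 → 38.76.
Total e_ss = 38.76.

38.76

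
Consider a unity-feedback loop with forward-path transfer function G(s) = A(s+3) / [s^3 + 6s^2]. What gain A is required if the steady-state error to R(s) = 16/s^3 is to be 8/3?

The denominator has no term below 6s^2 — 2 poles at s=0, type 2.
K_a = lim_{s→0} s^2·G(s) = A·3 / 6 = 0.5·A.
e_ss = 16/K_a = 8/3 ⇒ K_a = 6 ⇒ A = 6/0.5 = 12.

12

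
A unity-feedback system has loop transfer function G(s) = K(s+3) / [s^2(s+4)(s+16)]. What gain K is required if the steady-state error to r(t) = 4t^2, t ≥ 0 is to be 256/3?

G(s) has two factors of s in the denominator, so the system is type 2.
K_a = lim_{s→0} s^2·G(s) = K·3 / (4·16) = (3/64)·K.
e_ss = 8/K_a = 256/3 ⇒ K_a = 3/32 ⇒ K = (3/32)/(3/64) = 2.

2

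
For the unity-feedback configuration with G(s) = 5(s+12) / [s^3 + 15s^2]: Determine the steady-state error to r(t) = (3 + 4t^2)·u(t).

2

The denominator has no term below 15s^2 — 2 poles at s=0, type 2. By superposition:
  • 3: tracked with zero error.
  • 4t^2: e_ss = 8/K_a with K_a=4 → 2.
Total e_ss = 2.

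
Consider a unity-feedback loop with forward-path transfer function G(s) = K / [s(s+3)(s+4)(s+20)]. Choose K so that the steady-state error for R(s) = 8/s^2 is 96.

The open loop has one pole at the origin → type 1 system.
K_v = lim_{s→0} s·G(s) = K / (3·4·20) = (1/240)·K.
e_ss = 8/K_v = 96 ⇒ K_v = 1/12 ⇒ K = (1/12)/(1/240) = 20.

20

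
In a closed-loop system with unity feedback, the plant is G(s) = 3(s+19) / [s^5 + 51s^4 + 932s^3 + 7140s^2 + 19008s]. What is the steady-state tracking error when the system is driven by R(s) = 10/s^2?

Lowest-order denominator term is 19008s, so the open loop has 1 pole at the origin → type 1 system.
K_v = lim_{s→0} s·G(s) = 3·19 / 19008 = 19/6336.
e_ss = 10/K_v = 10/(19/6336) = 63360/19.

63360/19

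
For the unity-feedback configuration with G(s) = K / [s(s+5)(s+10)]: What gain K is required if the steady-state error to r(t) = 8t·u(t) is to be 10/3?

120

One free integrator in G(s): this is a type 1 system.
K_v = lim_{s→0} s·G(s) = K / (5·10) = 0.02·K.
e_ss = 8/K_v = 10/3 ⇒ K_v = 2.4 ⇒ K = 2.4/0.02 = 120.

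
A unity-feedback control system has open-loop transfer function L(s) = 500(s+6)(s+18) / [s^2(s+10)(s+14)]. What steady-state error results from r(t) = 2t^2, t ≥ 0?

7/675

The open loop has two poles at the origin → type 2 system.
K_a = lim_{s→0} s^2·L(s) = 500·6·18 / (10·14) = 2700/7.
r(t) = 2t^2 gives R(s) = 4/s^3.
e_ss = 4/K_a = 4/(2700/7) = 7/675.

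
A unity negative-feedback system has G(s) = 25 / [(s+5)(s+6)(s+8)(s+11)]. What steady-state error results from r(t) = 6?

No free integrators in G(s): this is a type 0 system.
K_p = lim_{s→0} G(s) = 25 / (5·6·8·11) = 5/528.
e_ss = 6/(1 + K_p) = 6/(533/528) = 3168/533.

3168/533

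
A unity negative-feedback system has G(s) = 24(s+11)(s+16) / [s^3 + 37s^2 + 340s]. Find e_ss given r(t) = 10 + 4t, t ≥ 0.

The denominator has no term below 340s — 1 pole at s=0, type 1. Treating each term separately:
  • 10: tracked with zero error.
  • 4t: e_ss = 4/K_v with K_v=1056/85 → 85/264.
Total e_ss = 85/264.

85/264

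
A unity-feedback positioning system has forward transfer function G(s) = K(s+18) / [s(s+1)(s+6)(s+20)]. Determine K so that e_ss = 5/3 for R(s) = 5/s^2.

20

System type = 1 (one pole at s=0).
K_v = lim_{s→0} s·G(s) = K·18 / (1·6·20) = 0.15·K.
e_ss = 5/K_v = 5/3 ⇒ K_v = 3 ⇒ K = 3/0.15 = 20.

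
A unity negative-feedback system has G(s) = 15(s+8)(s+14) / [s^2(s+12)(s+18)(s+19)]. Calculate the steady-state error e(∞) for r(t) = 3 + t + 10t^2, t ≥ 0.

342/7

System type = 2 (two poles at s=0). Taking each input component in turn:
  • 3: tracked with zero error.
  • t: tracked with zero error.
  • 10t^2: e_ss = 20/K_a with K_a=70/171 → 342/7.
Total e_ss = 342/7.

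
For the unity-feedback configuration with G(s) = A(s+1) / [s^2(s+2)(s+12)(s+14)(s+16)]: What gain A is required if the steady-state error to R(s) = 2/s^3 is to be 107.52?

The open loop has two poles at the origin → type 2 system.
K_a = lim_{s→0} s^2·G(s) = A·1 / (2·12·14·16) = (1/5376)·A.
e_ss = 2/K_a = 107.52 ⇒ K_a = 25/1344 ⇒ A = (25/1344)/(1/5376) = 100.

100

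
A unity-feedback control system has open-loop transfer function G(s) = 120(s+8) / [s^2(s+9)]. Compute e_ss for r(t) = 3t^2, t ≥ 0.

G(s) has two factors of s in the denominator, so the system is type 2.
K_a = lim_{s→0} s^2·G(s) = 120·8 / (9) = 320/3.
r(t) = 3t^2 gives R(s) = 6/s^3.
e_ss = 6/K_a = 6/(320/3) = 9/160.

9/160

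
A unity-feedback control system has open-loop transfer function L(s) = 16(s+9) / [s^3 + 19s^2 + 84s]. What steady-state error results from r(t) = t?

7/12

The denominator has no term below 84s — 1 pole at s=0, type 1.
K_v = lim_{s→0} s·L(s) = 16·9 / 84 = 12/7.
e_ss = 1/K_v = 1/(12/7) = 7/12.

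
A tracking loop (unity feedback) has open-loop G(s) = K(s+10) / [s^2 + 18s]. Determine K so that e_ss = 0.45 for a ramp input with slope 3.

Lowest-order denominator term is 18s, so the open loop has 1 pole at the origin → type 1 system.
K_v = lim_{s→0} s·G(s) = K·10 / 18 = (5/9)·K.
e_ss = 3/K_v = 0.45 ⇒ K_v = 20/3 ⇒ K = (20/3)/(5/9) = 12.

12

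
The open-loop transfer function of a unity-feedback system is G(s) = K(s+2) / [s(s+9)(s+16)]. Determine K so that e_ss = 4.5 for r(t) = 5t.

80

System type = 1 (one pole at s=0).
K_v = lim_{s→0} s·G(s) = K·2 / (9·16) = (1/72)·K.
e_ss = 5/K_v = 4.5 ⇒ K_v = 10/9 ⇒ K = (10/9)/(1/72) = 80.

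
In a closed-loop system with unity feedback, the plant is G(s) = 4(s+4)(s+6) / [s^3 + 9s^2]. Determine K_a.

The denominator has no term below 9s^2 — 2 poles at s=0, type 2.
K_a = lim_{s→0} s^2·G(s) = 4·4·6 / 9 = 32/3.

32/3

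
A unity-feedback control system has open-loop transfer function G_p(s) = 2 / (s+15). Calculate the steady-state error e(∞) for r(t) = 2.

No free integrators in G_p(s): this is a type 0 system.
K_p = lim_{s→0} G_p(s) = 2 / (15) = 2/15.
e_ss = 2/(1 + K_p) = 2/(17/15) = 30/17.

30/17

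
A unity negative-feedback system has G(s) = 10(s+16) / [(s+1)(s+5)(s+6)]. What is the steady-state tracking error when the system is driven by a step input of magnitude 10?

The open loop has no poles at the origin → type 0 system.
K_p = lim_{s→0} G(s) = 10·16 / (1·5·6) = 16/3.
e_ss = 10/(1 + K_p) = 10/(19/3) = 30/19.

30/19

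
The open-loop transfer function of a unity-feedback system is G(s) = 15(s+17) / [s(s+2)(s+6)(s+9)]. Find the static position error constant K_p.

infinity

K_p = lim_{s→0} G(s); with 1 pole at the origin the limit diverges, so K_p = ∞.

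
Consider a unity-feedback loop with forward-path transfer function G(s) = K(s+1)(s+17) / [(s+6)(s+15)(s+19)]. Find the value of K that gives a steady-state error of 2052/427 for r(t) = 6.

G(s) has no factors of s in the denominator, so the system is type 0.
K_p = lim_{s→0} G(s) = K·1·17 / (6·15·19) = (17/1710)·K.
e_ss = 6/(1 + K_p) = 2052/427 ⇒ 1 + (17/1710)·K = 427/342 ⇒ K = 25.

25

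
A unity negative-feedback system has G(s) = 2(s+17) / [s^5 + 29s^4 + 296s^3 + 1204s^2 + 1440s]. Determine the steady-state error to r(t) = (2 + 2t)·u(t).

The denominator has no term below 1440s — 1 pole at s=0, type 1. Taking each input component in turn:
  • 2: tracked with zero error.
  • 2t: e_ss = 2/K_v with K_v=17/720 → 1440/17.
Total e_ss = 1440/17.

1440/17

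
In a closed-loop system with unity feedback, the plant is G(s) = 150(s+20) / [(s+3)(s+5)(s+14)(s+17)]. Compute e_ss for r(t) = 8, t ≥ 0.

The open loop has no poles at the origin → type 0 system.
K_p = lim_{s→0} G(s) = 150·20 / (3·5·14·17) = 100/119.
e_ss = 8/(1 + K_p) = 8/(219/119) = 952/219.

952/219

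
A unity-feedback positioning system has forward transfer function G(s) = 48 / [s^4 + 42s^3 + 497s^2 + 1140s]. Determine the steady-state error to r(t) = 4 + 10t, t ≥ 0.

Factoring s from the denominator leaves a polynomial with constant term 1140, so the system is type 1. Taking each input component in turn:
  • 4: tracked with zero error.
  • 10t: e_ss = 10/K_v with K_v=4/95 → 237.5.
Total e_ss = 237.5.

237.5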